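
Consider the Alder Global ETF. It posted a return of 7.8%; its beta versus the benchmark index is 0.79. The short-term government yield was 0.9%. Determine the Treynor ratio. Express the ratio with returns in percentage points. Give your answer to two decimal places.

8.73

Treynor = (Rp − Rf) / β = (7.8% − 0.9%) / 0.79 = 6.90 / 0.79 = 8.7342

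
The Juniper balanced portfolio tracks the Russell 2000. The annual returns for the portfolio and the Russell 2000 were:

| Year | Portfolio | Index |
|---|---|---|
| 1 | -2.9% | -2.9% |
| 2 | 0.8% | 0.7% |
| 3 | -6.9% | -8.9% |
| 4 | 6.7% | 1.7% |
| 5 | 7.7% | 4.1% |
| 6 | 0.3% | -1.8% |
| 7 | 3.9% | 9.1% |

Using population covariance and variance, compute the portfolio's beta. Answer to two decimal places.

r̄p = 1.3714%,  r̄m = 0.2857%
Cov = Σ(rp − r̄p)(rm − r̄m) / 7 = 20.7924
Var(rm) = Σ(rm − r̄m)² / 7 = 27.6127
β = Cov / Var = 20.7924 / 27.6127 = 0.7530

0.75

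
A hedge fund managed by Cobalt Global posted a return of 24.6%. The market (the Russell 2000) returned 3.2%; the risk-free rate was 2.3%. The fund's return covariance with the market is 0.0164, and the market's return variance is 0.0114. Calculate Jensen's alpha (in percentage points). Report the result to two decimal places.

21.01

β = Cov / Var = 0.0164 / 0.0114 = 1.4386
E[R] = Rf + β(Rm − Rf) = 2.3% + 1.4386 × (3.2% − 2.3%) = 3.5947%
α = Rp − E[R] = 24.6% − 3.5947% = 21.0053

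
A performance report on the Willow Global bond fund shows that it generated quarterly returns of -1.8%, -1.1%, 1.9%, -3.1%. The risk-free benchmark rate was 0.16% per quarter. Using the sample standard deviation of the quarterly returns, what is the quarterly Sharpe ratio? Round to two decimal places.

μ = (-1.8 − 1.1 + 1.9 − 3.1) / 4 = -1.0250%
Sample std dev = √[13.4675 / 3] = 2.1188%
Sharpe = (μ − rf) / σ = (-1.0250 − 0.16) / 2.1188 = -1.1850 / 2.1188 = -0.5593

-0.56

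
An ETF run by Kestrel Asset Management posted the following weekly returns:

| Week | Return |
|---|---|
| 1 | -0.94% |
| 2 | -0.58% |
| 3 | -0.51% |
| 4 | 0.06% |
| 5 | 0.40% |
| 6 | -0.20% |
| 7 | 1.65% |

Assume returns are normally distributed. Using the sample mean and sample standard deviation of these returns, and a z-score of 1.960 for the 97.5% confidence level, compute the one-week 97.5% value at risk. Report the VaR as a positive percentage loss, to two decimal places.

r̄ = (-0.94 − 0.58 − 0.51 + 0.06 + 0.4 − 0.2 + 1.65) / 7 = -0.120 / 7 = -0.0171%
Σ(r − r̄)² = (-0.94 − (-0.0171))² + (-0.58 − (-0.0171))² + (-0.51 − (-0.0171))² + … = 4.4041
sample σ = √(4.4041 / 6) = √0.7340 = 0.8567%
VaR = −(r̄ − z·σ) = −(-0.0171 − 1.960 × 0.8567) = −(-1.6962) = 1.6962%

1.70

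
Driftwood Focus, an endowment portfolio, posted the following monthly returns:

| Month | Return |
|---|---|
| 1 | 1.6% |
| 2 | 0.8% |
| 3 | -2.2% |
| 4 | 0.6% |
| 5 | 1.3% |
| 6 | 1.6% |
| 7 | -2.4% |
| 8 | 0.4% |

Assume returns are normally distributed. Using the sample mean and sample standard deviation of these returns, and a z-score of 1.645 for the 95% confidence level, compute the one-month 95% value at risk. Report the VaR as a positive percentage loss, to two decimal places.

2.44

Mean return r̄ = 1.70 / 8 = 0.2125%
Σ(r − r̄)² = 18.2088; sample σ = √(18.2088/7) = 1.6128%
VaR = −(r̄ − z·σ) = −(0.2125 − 1.645 × 1.6128) = −(-2.4406) = 2.4406%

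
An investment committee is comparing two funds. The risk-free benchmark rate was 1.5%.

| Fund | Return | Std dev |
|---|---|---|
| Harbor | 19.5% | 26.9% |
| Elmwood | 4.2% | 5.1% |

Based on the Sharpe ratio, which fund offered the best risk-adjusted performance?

Harbor: Sharpe ratio = (19.5% − 1.5%) / 26.9% = 0.669
Elmwood: Sharpe ratio = (4.2% − 1.5%) / 5.1% = 0.529
Highest: Harbor (0.669).

Harbor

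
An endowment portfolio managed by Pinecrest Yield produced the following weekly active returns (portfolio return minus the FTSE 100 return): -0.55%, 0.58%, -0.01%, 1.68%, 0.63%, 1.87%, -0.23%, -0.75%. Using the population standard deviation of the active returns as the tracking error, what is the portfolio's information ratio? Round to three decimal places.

0.441

r̄ = (-0.55 + 0.58 − 0.01 + 1.68 + 0.63 + 1.87 − 0.23 − 0.75) / 8 = 0.4025%
Σ(r − r̄)² = 6.6746; population σ = √(6.6746/8) = 0.9134%
IR = r̄ / tracking error = 0.4025 / 0.9134 = 0.4407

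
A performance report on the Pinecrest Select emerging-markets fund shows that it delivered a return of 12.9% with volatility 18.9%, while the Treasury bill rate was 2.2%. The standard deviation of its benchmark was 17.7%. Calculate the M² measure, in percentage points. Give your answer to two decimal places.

12.22

Sharpe = (Rp − Rf) / σp = (12.9% − 2.2%) / 18.9% = 0.5661
M² = Rf + Sharpe × σm = 2.2% + 0.5661 × 17.7% = 12.2200%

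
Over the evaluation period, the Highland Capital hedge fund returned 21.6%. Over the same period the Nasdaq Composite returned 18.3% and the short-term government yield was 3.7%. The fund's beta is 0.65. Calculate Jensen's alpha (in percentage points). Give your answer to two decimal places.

CAPM expected return = Rf + β(Rm − Rf) = 3.7% + 0.65 × (18.3% − 3.7%) = 3.7 + 0.65 × 14.60 = 13.1900%
Jensen's α = Rp − E[R] = 21.6% − 13.1900% = 8.4100

8.41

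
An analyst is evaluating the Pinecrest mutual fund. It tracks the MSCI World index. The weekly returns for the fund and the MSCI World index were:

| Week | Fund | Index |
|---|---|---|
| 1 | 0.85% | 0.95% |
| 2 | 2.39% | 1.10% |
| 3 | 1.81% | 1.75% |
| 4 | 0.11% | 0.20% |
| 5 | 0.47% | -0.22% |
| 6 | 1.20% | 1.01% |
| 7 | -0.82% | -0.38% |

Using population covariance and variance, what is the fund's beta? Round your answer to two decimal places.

1.17

r̄p = 0.8586%,  r̄m = 0.6300%
Cov = Σ(rp − r̄p)(rm − r̄m) / 7 = 0.6086
Var(rm) = Σ(rm − r̄m)² / 7 = 0.5214
β = Cov / Var = 0.6086 / 0.5214 = 1.1672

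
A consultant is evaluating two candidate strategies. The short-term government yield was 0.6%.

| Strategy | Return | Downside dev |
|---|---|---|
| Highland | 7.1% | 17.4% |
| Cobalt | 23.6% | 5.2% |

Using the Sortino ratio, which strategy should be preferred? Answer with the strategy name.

Cobalt

Highland: Sortino ratio = (7.1% − 0.6%) / 17.4% = 0.374
Cobalt: Sortino ratio = (23.6% − 0.6%) / 5.2% = 4.423
Highest: Cobalt (4.423).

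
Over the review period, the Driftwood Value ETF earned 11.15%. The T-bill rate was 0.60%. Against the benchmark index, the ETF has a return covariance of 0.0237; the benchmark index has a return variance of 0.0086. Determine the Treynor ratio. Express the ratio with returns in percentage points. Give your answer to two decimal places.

3.83

β = Cov / Var = 0.0237 / 0.0086 = 2.7558
Treynor = (Rp − Rf) / β = (11.15% − 0.60%) / 2.7558 = 10.55 / 2.7558 = 3.8283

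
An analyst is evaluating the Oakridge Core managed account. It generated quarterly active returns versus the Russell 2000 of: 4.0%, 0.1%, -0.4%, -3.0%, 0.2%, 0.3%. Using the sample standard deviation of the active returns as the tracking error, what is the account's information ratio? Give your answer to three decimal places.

Mean return r̄ = 1.20 / 6 = 0.2000%
Σ(r − r̄)² = (4 − 0.2000)² + (0.1 − 0.2000)² + (-0.4 − 0.2000)² + … = 25.0600
σ = √[25.0600 / 5] = 2.2387%
IR = r̄ / tracking error = 0.2000 / 2.2387 = 0.0893

0.089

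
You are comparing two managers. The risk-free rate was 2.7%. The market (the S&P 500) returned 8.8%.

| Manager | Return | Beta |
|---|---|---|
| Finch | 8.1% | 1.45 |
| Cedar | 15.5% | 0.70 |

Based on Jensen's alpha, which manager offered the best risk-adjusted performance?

Finch: α = 8.1% − [2.7% + 1.45 × (8.8% − 2.7%)] = -3.445
Cedar: α = 15.5% − [2.7% + 0.70 × (8.8% − 2.7%)] = 8.530
Highest: Cedar (8.530).

Cedar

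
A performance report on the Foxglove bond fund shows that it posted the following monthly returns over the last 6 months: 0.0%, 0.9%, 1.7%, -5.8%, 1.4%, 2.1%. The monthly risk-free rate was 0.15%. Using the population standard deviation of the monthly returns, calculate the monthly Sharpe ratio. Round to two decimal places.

-0.04

r̄ = (0 + 0.9 + 1.7 − 5.8 + 1.4 + 2.1) / 6 = 0.30 / 6 = 0.0500%
Σ(r − r̄)² = (0 − 0.0500)² + (0.9 − 0.0500)² + … = 43.6950
σ = √[43.6950 / 6] = 2.6986%
Sharpe = (r̄ − rf) / σ = (0.0500 − 0.15) / 2.6986 = -0.1000 / 2.6986 = -0.0371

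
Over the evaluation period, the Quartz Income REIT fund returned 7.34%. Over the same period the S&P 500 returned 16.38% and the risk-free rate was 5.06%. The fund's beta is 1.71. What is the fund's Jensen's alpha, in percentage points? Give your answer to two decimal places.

-17.08

CAPM expected return = Rf + β(Rm − Rf) = 5.06% + 1.71 × (16.38% − 5.06%) = 5.06 + 1.71 × 11.32 = 24.4172%
Jensen's α = Rp − E[R] = 7.34% − 24.4172% = -17.0772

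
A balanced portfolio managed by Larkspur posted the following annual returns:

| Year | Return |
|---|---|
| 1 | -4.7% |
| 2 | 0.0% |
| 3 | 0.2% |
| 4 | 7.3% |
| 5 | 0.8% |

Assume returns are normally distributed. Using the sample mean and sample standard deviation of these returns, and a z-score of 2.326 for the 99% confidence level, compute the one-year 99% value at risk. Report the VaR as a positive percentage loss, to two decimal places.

9.25

Mean return r̄ = 3.60 / 5 = 0.7200%
Sample σ = √[Σ(r − r̄)² / 4] = √[73.4680 / 4] = √18.3670 = 4.2857%
VaR = −(r̄ − z·σ) = −(0.7200 − 2.326 × 4.2857) = −(-9.2485) = 9.2485%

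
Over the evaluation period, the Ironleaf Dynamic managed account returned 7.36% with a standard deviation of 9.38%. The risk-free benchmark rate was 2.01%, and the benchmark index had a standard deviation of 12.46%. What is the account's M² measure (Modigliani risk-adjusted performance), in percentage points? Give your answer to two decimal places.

9.12

Sharpe = (Rp − Rf) / σp = (7.36% − 2.01%) / 9.38% = 0.5704
M² = Rf + Sharpe × σm = 2.01% + 0.5704 × 12.46% = 9.1172%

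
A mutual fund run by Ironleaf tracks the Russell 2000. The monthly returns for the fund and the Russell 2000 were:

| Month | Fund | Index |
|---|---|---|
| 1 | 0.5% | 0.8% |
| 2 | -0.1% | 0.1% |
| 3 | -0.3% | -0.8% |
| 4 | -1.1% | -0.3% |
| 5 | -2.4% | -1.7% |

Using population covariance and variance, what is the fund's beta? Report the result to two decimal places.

r̄p = -0.6800%,  r̄m = -0.3800%
Cov = Σ(rp − r̄p)(rm − r̄m) / 5 = 0.7496
Var(rm) = Σ(rm − r̄m)² / 5 = 0.7096
β = Cov / Var = 0.7496 / 0.7096 = 1.0564

1.06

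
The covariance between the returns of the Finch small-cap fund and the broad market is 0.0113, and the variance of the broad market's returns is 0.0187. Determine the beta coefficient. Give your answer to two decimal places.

β = Cov(Rp, Rm) / Var(Rm) = 0.0113 / 0.0187 = 0.6043

0.60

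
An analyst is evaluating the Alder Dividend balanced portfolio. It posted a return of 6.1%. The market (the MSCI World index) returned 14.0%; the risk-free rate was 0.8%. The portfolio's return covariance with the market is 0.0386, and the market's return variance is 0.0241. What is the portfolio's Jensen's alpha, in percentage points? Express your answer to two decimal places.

β = Cov / Var = 0.0386 / 0.0241 = 1.6017
E[R] = Rf + β(Rm − Rf) = 0.8% + 1.6017 × (14.0% − 0.8%) = 21.9424%
α = Rp − E[R] = 6.1% − 21.9424% = -15.8424

-15.84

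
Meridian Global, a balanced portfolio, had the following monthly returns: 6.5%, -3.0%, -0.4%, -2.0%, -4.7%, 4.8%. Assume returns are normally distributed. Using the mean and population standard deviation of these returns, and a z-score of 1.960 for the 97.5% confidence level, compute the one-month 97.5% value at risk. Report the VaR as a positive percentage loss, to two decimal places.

r̄ = (6.5 − 3 − 0.4 − 2 − 4.7 + 4.8) / 6 = 1.20 / 6 = 0.2000%
Σ(r − r̄)² = 100.3000; population σ = √(100.3000/6) = 4.0886%
VaR = −(r̄ − z·σ) = −(0.2000 − 1.960 × 4.0886) = −(-7.8137) = 7.8137%

7.81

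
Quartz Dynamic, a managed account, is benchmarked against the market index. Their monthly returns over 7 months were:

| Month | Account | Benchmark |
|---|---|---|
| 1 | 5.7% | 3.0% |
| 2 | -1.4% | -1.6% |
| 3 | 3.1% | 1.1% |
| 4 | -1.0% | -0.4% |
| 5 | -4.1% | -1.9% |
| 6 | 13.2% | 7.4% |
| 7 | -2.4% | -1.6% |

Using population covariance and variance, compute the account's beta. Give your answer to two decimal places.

r̄p = 1.8714%,  r̄m = 0.8571%
Cov = Σ(rp − r̄p)(rm − r̄m) / 7 = 17.3188
Var(rm) = Σ(rm − r̄m)² / 7 = 9.8167
β = Cov / Var = 17.3188 / 9.8167 = 1.7642

1.76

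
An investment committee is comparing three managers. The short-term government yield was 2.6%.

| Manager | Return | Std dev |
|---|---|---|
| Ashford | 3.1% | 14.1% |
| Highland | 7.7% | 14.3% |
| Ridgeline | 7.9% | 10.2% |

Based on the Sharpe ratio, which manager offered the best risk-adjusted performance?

Ashford: Sharpe ratio = (3.1% − 2.6%) / 14.1% = 0.035
Highland: Sharpe ratio = (7.7% − 2.6%) / 14.3% = 0.357
Ridgeline: Sharpe ratio = (7.9% − 2.6%) / 10.2% = 0.520
Highest: Ridgeline (0.520).

Ridgeline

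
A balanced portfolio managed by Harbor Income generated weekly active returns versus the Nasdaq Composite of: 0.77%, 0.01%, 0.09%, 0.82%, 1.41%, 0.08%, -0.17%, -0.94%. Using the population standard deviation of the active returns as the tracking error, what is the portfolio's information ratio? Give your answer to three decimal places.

0.383

r̄ = (0.77 + 0.01 + 0.09 + 0.82 + 1.41 + 0.08 − 0.17 − 0.94) / 8 = 0.2588%
Population σ = √[Σ(r − r̄)² / 8] = √[3.6449 / 8] = √0.4556 = 0.6750%
IR = r̄ / tracking error = 0.2588 / 0.6750 = 0.3834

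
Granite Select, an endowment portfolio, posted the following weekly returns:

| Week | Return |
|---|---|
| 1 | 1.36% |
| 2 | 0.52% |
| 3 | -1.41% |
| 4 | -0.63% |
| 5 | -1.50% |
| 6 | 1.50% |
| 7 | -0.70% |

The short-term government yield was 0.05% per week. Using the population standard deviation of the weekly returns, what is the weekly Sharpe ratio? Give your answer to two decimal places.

r̄ = (1.36 + 0.52 − 1.41 − 0.63 − 1.5 + 1.5 − 0.7) / 7 = -0.1229%
Population std dev = √[9.3893 / 7] = 1.1582%
Sharpe = (r̄ − rf) / σ = (-0.1229 − 0.05) / 1.1582 = -0.1729 / 1.1582 = -0.1493

-0.15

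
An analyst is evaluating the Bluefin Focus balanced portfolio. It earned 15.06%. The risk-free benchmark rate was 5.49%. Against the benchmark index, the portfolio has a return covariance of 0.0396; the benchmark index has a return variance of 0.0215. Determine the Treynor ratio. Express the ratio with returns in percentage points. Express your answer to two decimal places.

β = Cov / Var = 0.0396 / 0.0215 = 1.8419
Treynor = (Rp − Rf) / β = (15.06% − 5.49%) / 1.8419 = 9.57 / 1.8419 = 5.1957

5.20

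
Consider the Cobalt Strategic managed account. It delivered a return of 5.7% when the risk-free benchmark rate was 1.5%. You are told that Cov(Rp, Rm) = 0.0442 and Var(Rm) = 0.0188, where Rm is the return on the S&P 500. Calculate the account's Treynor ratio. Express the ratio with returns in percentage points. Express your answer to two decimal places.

1.79

β = Cov / Var = 0.0442 / 0.0188 = 2.3511
Treynor = (Rp − Rf) / β = (5.7% − 1.5%) / 2.3511 = 4.20 / 2.3511 = 1.7864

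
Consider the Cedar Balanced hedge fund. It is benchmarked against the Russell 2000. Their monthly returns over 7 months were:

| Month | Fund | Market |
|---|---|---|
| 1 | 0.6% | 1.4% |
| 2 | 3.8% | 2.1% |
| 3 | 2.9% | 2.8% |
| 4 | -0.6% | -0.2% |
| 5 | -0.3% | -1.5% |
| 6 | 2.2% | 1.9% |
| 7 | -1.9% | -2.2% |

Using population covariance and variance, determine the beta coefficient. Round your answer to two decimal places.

0.98

r̄p = 0.9571%,  r̄m = 0.6143%
Cov = Σ(rp − r̄p)(rm − r̄m) / 7 = 3.1078
Var(rm) = Σ(rm − r̄m)² / 7 = 3.1869
β = Cov / Var = 3.1078 / 3.1869 = 0.9752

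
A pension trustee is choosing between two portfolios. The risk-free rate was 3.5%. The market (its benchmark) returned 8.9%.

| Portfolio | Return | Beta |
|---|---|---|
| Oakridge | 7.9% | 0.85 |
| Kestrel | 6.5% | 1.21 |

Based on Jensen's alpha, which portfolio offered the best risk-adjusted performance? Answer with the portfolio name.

Oakridge: α = 7.9% − [3.5% + 0.85 × (8.9% − 3.5%)] = -0.190
Kestrel: α = 6.5% − [3.5% + 1.21 × (8.9% − 3.5%)] = -3.534
Highest: Oakridge (-0.190).

Oakridge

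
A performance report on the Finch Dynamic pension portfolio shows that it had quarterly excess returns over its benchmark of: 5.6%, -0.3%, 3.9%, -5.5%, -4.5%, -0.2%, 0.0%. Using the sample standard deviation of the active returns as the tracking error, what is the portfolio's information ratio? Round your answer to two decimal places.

-0.04

Mean return μ = -1.00 / 7 = -0.1429%
Σ(r − μ)² = 97.0571; sample σ = √(97.0571/6) = 4.0220%
IR = μ / tracking error = -0.1429 / 4.0220 = -0.0355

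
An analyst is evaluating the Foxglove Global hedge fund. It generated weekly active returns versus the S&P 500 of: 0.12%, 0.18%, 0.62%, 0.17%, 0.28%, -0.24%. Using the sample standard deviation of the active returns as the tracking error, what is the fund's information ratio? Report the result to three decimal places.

r̄ = (0.12 + 0.18 + 0.62 + 0.17 + 0.28 − 0.24) / 6 = 1.130 / 6 = 0.1883%
Sample σ = √[Σ(r − r̄)² / 5] = √[0.3833 / 5] = √0.0767 = 0.2769%
IR = r̄ / tracking error = 0.1883 / 0.2769 = 0.6800

0.680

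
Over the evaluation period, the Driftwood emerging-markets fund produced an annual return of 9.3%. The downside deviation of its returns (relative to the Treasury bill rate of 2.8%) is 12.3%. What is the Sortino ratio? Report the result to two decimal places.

0.53

Sortino = (Rp − Rf) / σd = (9.3% − 2.8%) / 12.3% = 6.50% / 12.3% = 0.5285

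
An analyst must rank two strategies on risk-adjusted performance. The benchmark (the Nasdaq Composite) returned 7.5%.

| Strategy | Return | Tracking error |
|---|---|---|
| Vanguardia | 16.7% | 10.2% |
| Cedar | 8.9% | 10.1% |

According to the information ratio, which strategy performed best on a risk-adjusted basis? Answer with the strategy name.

Vanguardia: IR = (16.7% − 7.5%) / 10.2% = 0.902
Cedar: IR = (8.9% − 7.5%) / 10.1% = 0.139
Highest: Vanguardia (0.902).

Vanguardia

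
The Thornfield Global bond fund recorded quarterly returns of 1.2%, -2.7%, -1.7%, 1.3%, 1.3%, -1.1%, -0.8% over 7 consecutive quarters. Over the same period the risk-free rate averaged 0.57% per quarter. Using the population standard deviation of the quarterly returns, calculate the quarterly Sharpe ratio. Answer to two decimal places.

-0.61

r̄ = (1.2 − 2.7 − 1.7 + 1.3 + 1.3 − 1.1 − 0.8) / 7 = -2.50 / 7 = -0.3571%
Σ(r − r̄)² = 15.9571; population σ = √(15.9571/7) = 1.5098%
Sharpe = (r̄ − rf) / σ = (-0.3571 − 0.57) / 1.5098 = -0.9271 / 1.5098 = -0.6141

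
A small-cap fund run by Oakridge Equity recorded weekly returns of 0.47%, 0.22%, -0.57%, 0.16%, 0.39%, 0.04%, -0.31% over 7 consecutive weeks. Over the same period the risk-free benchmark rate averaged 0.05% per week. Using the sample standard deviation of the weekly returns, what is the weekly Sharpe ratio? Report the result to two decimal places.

0.02

μ = (0.47 + 0.22 − 0.57 + 0.16 + 0.39 + 0.04 − 0.31) / 7 = 0.0571%
Sample std dev = √[0.8467 / 6] = 0.3757%
Sharpe = (μ − rf) / σ = (0.0571 − 0.05) / 0.3757 = 0.0071 / 0.3757 = 0.0189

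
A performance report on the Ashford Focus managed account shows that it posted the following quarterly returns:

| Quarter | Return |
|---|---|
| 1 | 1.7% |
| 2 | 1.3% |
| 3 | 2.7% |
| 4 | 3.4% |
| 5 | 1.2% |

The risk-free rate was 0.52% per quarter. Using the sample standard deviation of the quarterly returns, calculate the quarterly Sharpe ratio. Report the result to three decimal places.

Mean return μ = 10.30 / 5 = 2.0600%
Sample std dev = √[3.6520 / 4] = 0.9555%
Sharpe = (μ − rf) / σ = (2.0600 − 0.52) / 0.9555 = 1.5400 / 0.9555 = 1.6117

1.612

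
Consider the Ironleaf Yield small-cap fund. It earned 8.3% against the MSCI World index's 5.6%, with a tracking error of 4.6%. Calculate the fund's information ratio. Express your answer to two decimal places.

IR = (Rp − Rb) / TE = (8.3% − 5.6%) / 4.6% = 2.70% / 4.6% = 0.5870

0.59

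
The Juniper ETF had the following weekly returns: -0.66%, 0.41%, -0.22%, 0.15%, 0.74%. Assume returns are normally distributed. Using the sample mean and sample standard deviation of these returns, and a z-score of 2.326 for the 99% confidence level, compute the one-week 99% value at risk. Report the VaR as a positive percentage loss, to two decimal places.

r̄ = (-0.66 + 0.41 − 0.22 + 0.15 + 0.74) / 5 = 0.0840%
Σ(r − r̄)² = (-0.66 − 0.0840)² + (0.41 − 0.0840)² + … = 1.1869
σ = √[1.1869 / 4] = 0.5447%
VaR = −(r̄ − z·σ) = −(0.0840 − 2.326 × 0.5447) = −(-1.1830) = 1.1830%

1.18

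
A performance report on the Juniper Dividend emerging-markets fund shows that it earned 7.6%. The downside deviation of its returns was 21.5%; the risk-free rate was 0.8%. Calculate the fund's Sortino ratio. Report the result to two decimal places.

Sortino = (Rp − Rf) / σd = (7.6% − 0.8%) / 21.5% = 6.80% / 21.5% = 0.3163

0.32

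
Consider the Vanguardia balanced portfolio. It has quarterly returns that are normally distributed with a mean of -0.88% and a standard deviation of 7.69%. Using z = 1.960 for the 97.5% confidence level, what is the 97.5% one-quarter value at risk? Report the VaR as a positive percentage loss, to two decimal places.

VaR (as % loss) = −(μ − z·σ) = −(-0.88% − 1.960 × 7.69%) = −(-15.9524%) = 15.9524%

15.95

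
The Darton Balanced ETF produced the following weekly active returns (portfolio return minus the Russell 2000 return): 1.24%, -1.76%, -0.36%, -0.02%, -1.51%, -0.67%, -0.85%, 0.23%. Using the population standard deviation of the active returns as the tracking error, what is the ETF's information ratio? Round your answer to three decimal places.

-0.511

r̄ = (1.24 − 1.76 − 0.36 − 0.02 − 1.51 − 0.67 − 0.85 + 0.23) / 8 = -3.700 / 8 = -0.4625%
Σ(r − r̄)² = 6.5584; population σ = √(6.5584/8) = 0.9054%
IR = r̄ / tracking error = -0.4625 / 0.9054 = -0.5108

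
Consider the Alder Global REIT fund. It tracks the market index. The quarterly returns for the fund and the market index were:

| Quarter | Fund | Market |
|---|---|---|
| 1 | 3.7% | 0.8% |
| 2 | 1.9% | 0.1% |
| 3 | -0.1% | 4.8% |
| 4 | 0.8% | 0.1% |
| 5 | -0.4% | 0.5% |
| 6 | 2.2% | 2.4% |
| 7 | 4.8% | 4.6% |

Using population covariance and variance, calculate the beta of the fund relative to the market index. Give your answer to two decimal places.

r̄p = 1.8429%,  r̄m = 1.9000%
Cov = Σ(rp − r̄p)(rm − r̄m) / 7 = 0.7714
Var(rm) = Σ(rm − r̄m)² / 7 = 3.6571
β = Cov / Var = 0.7714 / 3.6571 = 0.2109

0.21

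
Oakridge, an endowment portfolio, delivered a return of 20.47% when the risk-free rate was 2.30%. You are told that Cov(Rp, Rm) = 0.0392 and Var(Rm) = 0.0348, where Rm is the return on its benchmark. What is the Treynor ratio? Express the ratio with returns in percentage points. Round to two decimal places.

16.13

β = Cov / Var = 0.0392 / 0.0348 = 1.1264
Treynor = (Rp − Rf) / β = (20.47% − 2.30%) / 1.1264 = 18.17 / 1.1264 = 16.1310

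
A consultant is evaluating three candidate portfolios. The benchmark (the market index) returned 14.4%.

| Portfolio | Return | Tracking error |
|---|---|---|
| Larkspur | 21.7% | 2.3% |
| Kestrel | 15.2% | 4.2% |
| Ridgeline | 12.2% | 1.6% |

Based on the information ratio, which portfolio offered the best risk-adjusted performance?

Larkspur

Larkspur: IR = (21.7% − 14.4%) / 2.3% = 3.174
Kestrel: IR = (15.2% − 14.4%) / 4.2% = 0.190
Ridgeline: IR = (12.2% − 14.4%) / 1.6% = -1.375
Highest: Larkspur (3.174).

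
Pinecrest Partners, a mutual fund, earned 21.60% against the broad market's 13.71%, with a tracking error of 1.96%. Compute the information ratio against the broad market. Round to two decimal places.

IR = (Rp − Rb) / TE = (21.60% − 13.71%) / 1.96% = 7.89% / 1.96% = 4.0255

4.03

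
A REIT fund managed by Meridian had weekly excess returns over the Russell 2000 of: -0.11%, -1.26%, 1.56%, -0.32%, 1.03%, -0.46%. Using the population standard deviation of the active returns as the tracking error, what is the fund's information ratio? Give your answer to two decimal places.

0.08

r̄ = (-0.11 − 1.26 + 1.56 − 0.32 + 1.03 − 0.46) / 6 = 0.440 / 6 = 0.0733%
Σ(r − r̄)² = (-0.11 − 0.0733)² + (-1.26 − 0.0733)² + (1.56 − 0.0733)² + … = 5.3759
σ = √[5.3759 / 6] = 0.9466%
IR = r̄ / tracking error = 0.0733 / 0.9466 = 0.0774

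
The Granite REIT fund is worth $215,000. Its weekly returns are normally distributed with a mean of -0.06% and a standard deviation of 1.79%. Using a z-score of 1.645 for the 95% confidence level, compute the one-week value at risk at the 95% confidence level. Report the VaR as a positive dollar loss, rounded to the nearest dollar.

Return at the 95% tail: μ − z·σ = -0.06% − 1.645 × 1.79% = -0.06 − 2.94455 = -3.00455%
VaR = −(-3.00455%) × $215,000 = 3.00455% × $215,000 = $6,460

$6,460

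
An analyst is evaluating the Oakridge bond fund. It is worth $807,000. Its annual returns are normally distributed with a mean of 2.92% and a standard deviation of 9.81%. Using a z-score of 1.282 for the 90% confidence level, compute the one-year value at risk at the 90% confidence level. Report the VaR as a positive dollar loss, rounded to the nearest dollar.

Return at the 90% tail: μ − z·σ = 2.92% − 1.282 × 9.81% = 2.92 − 12.57642 = -9.65642%
VaR = −(-9.65642%) × $807,000 = 9.65642% × $807,000 = $77,927

$77,927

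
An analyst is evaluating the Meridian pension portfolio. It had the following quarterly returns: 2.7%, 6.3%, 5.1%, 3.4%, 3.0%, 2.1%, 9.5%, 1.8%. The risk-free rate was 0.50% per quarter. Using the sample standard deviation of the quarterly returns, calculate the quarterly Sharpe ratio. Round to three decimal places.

1.430

r̄ = (2.7 + 6.3 + 5.1 + 3.4 + 3 + 2.1 + 9.5 + 1.8) / 8 = 4.2375%
Σ(r − r̄)² = (2.7 − 4.2375)² + (6.3 − 4.2375)² + … = 47.7988
σ = √[47.7988 / 7] = 2.6131%
Sharpe = (r̄ − rf) / σ = (4.2375 − 0.5) / 2.6131 = 3.7375 / 2.6131 = 1.4303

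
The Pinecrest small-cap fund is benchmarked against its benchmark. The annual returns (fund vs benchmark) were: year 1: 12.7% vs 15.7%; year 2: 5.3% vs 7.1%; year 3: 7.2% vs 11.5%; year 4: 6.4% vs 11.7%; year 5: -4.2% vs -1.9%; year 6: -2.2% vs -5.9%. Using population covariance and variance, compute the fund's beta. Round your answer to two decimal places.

0.71

r̄p = 4.2000%,  r̄m = 6.3667%
Cov = Σ(rp − r̄p)(rm − r̄m) / 6 = 42.5367
Var(rm) = Σ(rm − r̄m)² / 6 = 60.2089
β = Cov / Var = 42.5367 / 60.2089 = 0.7065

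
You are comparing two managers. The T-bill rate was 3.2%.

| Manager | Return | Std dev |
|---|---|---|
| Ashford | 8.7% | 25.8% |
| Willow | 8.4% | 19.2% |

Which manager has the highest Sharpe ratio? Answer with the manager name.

Willow

Ashford: Sharpe ratio = (8.7% − 3.2%) / 25.8% = 0.213
Willow: Sharpe ratio = (8.4% − 3.2%) / 19.2% = 0.271
Highest: Willow (0.271).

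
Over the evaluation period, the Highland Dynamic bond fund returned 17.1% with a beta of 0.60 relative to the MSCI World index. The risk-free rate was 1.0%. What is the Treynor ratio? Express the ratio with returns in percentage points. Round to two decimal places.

26.83

Treynor = (Rp − Rf) / β = (17.1% − 1.0%) / 0.60 = 16.10 / 0.60 = 26.8333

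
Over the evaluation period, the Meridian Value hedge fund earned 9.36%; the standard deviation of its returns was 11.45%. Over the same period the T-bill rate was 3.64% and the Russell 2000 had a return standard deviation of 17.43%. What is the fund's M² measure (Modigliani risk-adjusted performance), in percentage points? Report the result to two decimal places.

12.35

Sharpe = (Rp − Rf) / σp = (9.36% − 3.64%) / 11.45% = 0.4996
M² = Rf + Sharpe × σm = 3.64% + 0.4996 × 17.43% = 12.3480%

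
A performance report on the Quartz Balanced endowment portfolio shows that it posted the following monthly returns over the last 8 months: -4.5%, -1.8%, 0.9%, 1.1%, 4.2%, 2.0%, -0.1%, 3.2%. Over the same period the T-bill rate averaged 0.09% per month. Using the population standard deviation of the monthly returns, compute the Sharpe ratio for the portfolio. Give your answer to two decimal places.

0.21

r̄ = (-4.5 − 1.8 + 0.9 + 1.1 + 4.2 + 2 − 0.1 + 3.2) / 8 = 5.00 / 8 = 0.6250%
Σ(r − r̄)² = (-4.5 − 0.6250)² + (-1.8 − 0.6250)² + … = 54.2750
σ = √[54.2750 / 8] = 2.6047%
Sharpe = (r̄ − rf) / σ = (0.6250 − 0.09) / 2.6047 = 0.5350 / 2.6047 = 0.2054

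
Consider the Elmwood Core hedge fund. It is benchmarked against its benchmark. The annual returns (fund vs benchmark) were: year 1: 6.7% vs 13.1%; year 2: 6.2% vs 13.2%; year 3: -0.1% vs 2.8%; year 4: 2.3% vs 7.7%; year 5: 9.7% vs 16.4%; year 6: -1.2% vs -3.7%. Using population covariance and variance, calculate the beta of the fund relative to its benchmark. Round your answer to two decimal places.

r̄p = 3.9333%,  r̄m = 8.2500%
Cov = Σ(rp − r̄p)(rm − r̄m) / 6 = 25.9767
Var(rm) = Σ(rm − r̄m)² / 6 = 47.8758
β = Cov / Var = 25.9767 / 47.8758 = 0.5426

0.54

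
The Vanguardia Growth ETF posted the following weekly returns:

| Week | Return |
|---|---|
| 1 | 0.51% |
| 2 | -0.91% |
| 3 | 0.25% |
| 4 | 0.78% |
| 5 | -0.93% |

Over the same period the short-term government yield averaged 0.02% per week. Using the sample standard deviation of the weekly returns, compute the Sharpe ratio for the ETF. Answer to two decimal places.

μ = (0.51 − 0.91 + 0.25 + 0.78 − 0.93) / 5 = -0.300 / 5 = -0.0600%
Sample σ = √[Σ(r − μ)² / 4] = √[2.6060 / 4] = √0.6515 = 0.8072%
Sharpe = (μ − rf) / σ = (-0.0600 − 0.02) / 0.8072 = -0.0800 / 0.8072 = -0.0991

-0.10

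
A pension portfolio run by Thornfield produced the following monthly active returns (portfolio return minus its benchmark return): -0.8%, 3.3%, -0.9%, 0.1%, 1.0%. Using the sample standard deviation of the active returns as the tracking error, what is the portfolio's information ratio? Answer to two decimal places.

r̄ = (-0.8 + 3.3 − 0.9 + 0.1 + 1) / 5 = 0.5400%
Σ(r − r̄)² = (-0.8 − 0.5400)² + (3.3 − 0.5400)² + … = 11.8920
σ = √[11.8920 / 4] = 1.7242%
IR = r̄ / tracking error = 0.5400 / 1.7242 = 0.3132

0.31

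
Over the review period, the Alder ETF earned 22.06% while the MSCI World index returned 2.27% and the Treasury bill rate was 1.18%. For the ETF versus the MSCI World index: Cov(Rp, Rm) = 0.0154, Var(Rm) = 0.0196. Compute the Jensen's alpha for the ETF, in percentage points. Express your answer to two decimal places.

20.02

β = Cov / Var = 0.0154 / 0.0196 = 0.7857
E[R] = Rf + β(Rm − Rf) = 1.18% + 0.7857 × (2.27% − 1.18%) = 2.0364%
α = Rp − E[R] = 22.06% − 2.0364% = 20.0236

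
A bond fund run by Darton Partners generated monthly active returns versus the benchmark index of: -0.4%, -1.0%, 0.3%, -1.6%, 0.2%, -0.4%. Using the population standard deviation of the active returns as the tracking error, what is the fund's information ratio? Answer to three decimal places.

Mean return r̄ = -2.90 / 6 = -0.4833%
Σ(r − r̄)² = 2.6083; population σ = √(2.6083/6) = 0.6593%
IR = r̄ / tracking error = -0.4833 / 0.6593 = -0.7331

-0.733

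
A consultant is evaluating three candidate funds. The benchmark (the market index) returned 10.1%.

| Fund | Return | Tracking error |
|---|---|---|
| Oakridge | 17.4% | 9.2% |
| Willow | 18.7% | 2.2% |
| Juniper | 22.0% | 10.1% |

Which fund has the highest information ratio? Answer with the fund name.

Oakridge: IR = (17.4% − 10.1%) / 9.2% = 0.793
Willow: IR = (18.7% − 10.1%) / 2.2% = 3.909
Juniper: IR = (22.0% − 10.1%) / 10.1% = 1.178
Highest: Willow (3.909).

Willow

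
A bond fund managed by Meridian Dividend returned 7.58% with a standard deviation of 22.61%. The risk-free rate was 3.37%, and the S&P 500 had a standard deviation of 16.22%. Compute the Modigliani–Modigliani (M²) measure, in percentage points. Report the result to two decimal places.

6.39

Sharpe = (Rp − Rf) / σp = (7.58% − 3.37%) / 22.61% = 0.1862
M² = Rf + Sharpe × σm = 3.37% + 0.1862 × 16.22% = 6.3902%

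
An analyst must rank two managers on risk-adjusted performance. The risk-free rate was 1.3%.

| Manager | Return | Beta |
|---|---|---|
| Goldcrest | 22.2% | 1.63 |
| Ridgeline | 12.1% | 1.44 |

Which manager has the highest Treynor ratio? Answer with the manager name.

Goldcrest: Treynor = (22.2% − 1.3%) / 1.63 = 12.822
Ridgeline: Treynor = (12.1% − 1.3%) / 1.44 = 7.500
Highest: Goldcrest (12.822).

Goldcrest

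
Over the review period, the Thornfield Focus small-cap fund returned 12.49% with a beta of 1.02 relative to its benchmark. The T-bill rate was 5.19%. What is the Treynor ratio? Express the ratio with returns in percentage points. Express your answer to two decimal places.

Treynor = (Rp − Rf) / β = (12.49% − 5.19%) / 1.02 = 7.30 / 1.02 = 7.1569

7.16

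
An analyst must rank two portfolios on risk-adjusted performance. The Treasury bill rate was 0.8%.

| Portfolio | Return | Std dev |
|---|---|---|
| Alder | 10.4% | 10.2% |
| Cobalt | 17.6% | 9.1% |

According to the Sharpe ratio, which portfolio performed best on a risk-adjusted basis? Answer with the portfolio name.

Alder: Sharpe ratio = (10.4% − 0.8%) / 10.2% = 0.941
Cobalt: Sharpe ratio = (17.6% − 0.8%) / 9.1% = 1.846
Highest: Cobalt (1.846).

Cobalt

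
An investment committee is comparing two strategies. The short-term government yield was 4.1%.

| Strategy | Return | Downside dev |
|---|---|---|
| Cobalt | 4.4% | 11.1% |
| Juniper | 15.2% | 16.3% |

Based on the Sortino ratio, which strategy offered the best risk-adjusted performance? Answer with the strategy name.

Juniper

Cobalt: Sortino ratio = (4.4% − 4.1%) / 11.1% = 0.027
Juniper: Sortino ratio = (15.2% − 4.1%) / 16.3% = 0.681
Highest: Juniper (0.681).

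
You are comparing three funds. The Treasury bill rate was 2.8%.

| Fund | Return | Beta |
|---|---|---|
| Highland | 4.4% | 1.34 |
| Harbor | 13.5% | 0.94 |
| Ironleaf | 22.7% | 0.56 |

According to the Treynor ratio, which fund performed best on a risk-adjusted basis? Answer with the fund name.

Highland: Treynor = (4.4% − 2.8%) / 1.34 = 1.194
Harbor: Treynor = (13.5% − 2.8%) / 0.94 = 11.383
Ironleaf: Treynor = (22.7% − 2.8%) / 0.56 = 35.536
Highest: Ironleaf (35.536).

Ironleaf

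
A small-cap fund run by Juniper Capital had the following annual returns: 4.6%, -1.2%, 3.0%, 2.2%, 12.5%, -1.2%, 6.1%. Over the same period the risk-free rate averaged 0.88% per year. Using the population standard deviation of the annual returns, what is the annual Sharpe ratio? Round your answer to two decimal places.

r̄ = (4.6 − 1.2 + 3 + 2.2 + 12.5 − 1.2 + 6.1) / 7 = 26.00 / 7 = 3.7143%
Population σ = √[Σ(r − r̄)² / 7] = √[134.7686 / 7] = √19.2527 = 4.3878%
Sharpe = (r̄ − rf) / σ = (3.7143 − 0.88) / 4.3878 = 2.8343 / 4.3878 = 0.6460

0.65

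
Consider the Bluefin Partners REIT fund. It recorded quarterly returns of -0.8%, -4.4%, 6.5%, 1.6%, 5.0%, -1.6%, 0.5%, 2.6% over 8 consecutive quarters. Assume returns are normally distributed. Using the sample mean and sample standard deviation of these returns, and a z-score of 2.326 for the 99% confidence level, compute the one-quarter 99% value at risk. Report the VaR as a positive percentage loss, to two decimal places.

7.09

μ = (-0.8 − 4.4 + 6.5 + 1.6 + 5 − 1.6 + 0.5 + 2.6) / 8 = 9.40 / 8 = 1.1750%
Sample std dev = √[88.3350 / 7] = 3.5524%
VaR = −(μ − z·σ) = −(1.1750 − 2.326 × 3.5524) = −(-7.0879) = 7.0879%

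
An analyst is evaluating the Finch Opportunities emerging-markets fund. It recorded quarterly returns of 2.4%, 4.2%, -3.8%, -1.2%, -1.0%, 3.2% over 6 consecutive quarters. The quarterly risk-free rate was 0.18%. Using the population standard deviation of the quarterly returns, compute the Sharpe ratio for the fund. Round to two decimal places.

0.16

r̄ = (2.4 + 4.2 − 3.8 − 1.2 − 1 + 3.2) / 6 = 0.6333%
Σ(r − r̄)² = 48.1133; population σ = √(48.1133/6) = 2.8318%
Sharpe = (r̄ − rf) / σ = (0.6333 − 0.18) / 2.8318 = 0.4533 / 2.8318 = 0.1601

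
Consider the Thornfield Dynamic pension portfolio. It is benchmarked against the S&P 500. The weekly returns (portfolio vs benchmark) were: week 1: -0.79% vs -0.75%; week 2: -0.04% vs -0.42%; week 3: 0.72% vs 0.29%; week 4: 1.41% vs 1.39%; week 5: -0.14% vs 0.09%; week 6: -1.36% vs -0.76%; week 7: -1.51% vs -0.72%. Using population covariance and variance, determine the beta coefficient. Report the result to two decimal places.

r̄p = -0.2443%,  r̄m = -0.1257%
Cov = Σ(rp − r̄p)(rm − r̄m) / 7 = 0.6673
Var(rm) = Σ(rm − r̄m)² / 7 = 0.5355
β = Cov / Var = 0.6673 / 0.5355 = 1.2461

1.25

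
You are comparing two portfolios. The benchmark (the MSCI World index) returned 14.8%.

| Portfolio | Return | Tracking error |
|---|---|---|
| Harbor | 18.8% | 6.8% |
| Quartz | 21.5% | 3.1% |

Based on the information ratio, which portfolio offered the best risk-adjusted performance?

Quartz

Harbor: IR = (18.8% − 14.8%) / 6.8% = 0.588
Quartz: IR = (21.5% − 14.8%) / 3.1% = 2.161
Highest: Quartz (2.161).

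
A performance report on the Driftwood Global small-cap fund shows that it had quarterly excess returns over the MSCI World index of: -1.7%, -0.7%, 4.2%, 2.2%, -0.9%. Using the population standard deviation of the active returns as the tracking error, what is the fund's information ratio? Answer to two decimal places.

Mean return μ = 3.10 / 5 = 0.6200%
Σ(r − μ)² = (-1.7 − 0.6200)² + (-0.7 − 0.6200)² + … = 24.7480
σ = √[24.7480 / 5] = 2.2248%
IR = μ / tracking error = 0.6200 / 2.2248 = 0.2787

0.28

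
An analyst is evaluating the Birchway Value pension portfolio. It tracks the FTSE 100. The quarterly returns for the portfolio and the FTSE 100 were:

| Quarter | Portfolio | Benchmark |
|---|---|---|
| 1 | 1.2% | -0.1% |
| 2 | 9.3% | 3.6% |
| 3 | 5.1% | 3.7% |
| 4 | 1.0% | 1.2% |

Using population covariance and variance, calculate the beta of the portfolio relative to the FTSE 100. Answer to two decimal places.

1.78

r̄p = 4.1500%,  r̄m = 2.1000%
Cov = Σ(rp − r̄p)(rm − r̄m) / 4 = 4.6425
Var(rm) = Σ(rm − r̄m)² / 4 = 2.6150
β = Cov / Var = 4.6425 / 2.6150 = 1.7753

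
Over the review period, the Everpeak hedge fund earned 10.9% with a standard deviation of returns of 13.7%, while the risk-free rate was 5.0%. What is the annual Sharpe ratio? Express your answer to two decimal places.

0.43

Sharpe = (Rp − Rf) / σp = (10.9% − 5.0%) / 13.7% = 5.90% / 13.7% = 0.4307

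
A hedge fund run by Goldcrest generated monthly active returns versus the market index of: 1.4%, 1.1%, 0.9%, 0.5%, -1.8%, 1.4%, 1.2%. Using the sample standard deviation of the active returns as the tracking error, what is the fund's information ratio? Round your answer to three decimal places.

0.592

Mean return μ = 4.70 / 7 = 0.6714%
Sample σ = √[Σ(r − μ)² / 6] = √[7.7143 / 6] = √1.2857 = 1.1339%
IR = μ / tracking error = 0.6714 / 1.1339 = 0.5921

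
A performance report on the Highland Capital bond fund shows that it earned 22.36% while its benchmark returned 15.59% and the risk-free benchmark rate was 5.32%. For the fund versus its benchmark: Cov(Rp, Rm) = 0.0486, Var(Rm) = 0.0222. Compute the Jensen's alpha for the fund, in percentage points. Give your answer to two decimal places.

-5.44

β = Cov / Var = 0.0486 / 0.0222 = 2.1892
E[R] = Rf + β(Rm − Rf) = 5.32% + 2.1892 × (15.59% − 5.32%) = 27.8031%
α = Rp − E[R] = 22.36% − 27.8031% = -5.4431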